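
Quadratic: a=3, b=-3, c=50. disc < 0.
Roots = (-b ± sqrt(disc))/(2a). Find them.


disc = (-3)^2 - 4*3*50 = 9 - 600 = -591
sqrt(|disc|) = sqrt(591) = 24.3105
Real part = 3/(2*3) = 0.5000
Imag part = 24.3105/(2*3) = 4.0517

0.5000 ± 4.0517i


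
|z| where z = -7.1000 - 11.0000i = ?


|z| = sqrt((-7.1)^2 + (-11)^2) = sqrt(50.41 + 121) = sqrt(171.41) = 13.0924

|z| = 13.0924


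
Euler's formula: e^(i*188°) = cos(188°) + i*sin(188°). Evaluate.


cos(188°) = -0.9903
sin(188°) = -0.1392

e^(i*188°) = -0.9903 - 0.1392i


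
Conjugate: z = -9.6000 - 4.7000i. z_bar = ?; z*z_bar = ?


z_bar = -9.6000 + 4.7000i
z*z_bar = (-9.6)^2 + (-4.7)^2 = 92.16 + 22.09 = 114.25

z_bar = -9.6000 + 4.7000i, z*z_bar = 114.25


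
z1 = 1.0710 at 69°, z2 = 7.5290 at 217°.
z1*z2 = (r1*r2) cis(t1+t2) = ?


r = 1.0710 * 7.5290 = 8.0636
theta = 69° + 217° = 286° = 286° (mod 360)

8.0636 cis(286°)


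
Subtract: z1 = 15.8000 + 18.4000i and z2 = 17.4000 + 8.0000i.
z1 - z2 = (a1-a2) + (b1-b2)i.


Real: 15.8 - 17.4 = -1.6
Imag: 18.4 - 8 = 10.4

-1.6000 + 10.4000i


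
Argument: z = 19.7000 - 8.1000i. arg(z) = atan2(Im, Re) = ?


Re = 19.7, Im = -8.1
arg = atan2(-8.1, 19.7) = -22.3509 degrees

arg(z) = -22.3509 degrees


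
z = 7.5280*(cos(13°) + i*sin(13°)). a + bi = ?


a = 7.5280*cos(13°) = 7.5280*0.97437 = 7.3351
b = 7.5280*sin(13°) = 7.5280*0.22495 = 1.6934

7.3351 + 1.6934i


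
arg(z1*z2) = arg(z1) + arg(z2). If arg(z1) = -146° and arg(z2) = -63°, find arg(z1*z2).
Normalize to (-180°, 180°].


arg(z1*z2) = -146° - 63° = -209°
Normalized to (-180°, 180°]: 151°

151°


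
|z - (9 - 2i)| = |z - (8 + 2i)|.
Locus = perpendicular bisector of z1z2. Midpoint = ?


Equal distances means the locus is the perpendicular bisector of z1 and z2.
Midpoint = ((9+8)/2, (-2+2)/2) = (8.5000, 0)

Perpendicular bisector through (8.5000, 0)


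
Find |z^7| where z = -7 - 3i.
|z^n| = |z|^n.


|z| = sqrt(49+9) = sqrt(58) = 7.6158
|z^7| = |z|^7 = (sqrt(58))^7 = 58^3 * sqrt(58) = 195112*sqrt(58)

|z^7| = 195112*sqrt(58) ≈ 1485928.7222


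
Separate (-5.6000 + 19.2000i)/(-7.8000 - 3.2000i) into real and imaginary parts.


Multiply by conjugate: (-5.6000 + 19.2000i)(-7.8000 + 3.2000i) / ((-7.8)^2 + (-3.2)^2)
Numerator real = -5.6*(-7.8) + 19.2*(-3.2) = -17.76
Numerator imag = 19.2*(-7.8) - (-5.6)*(-3.2) = -167.68
Denominator = 71.08
Re(z) = -17.76/71.08 = -0.2499
Im(z) = -167.68/71.08 = -2.3590

Re(z) = -0.2499, Im(z) = -2.3590


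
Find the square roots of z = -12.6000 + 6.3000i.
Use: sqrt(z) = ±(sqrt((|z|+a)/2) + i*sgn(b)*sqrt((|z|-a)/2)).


|z| = sqrt(158.76+39.69) = 14.0872
sqrt((|z|+a)/2) = sqrt((14.0872+(-12.6))/2) = sqrt(0.7436) = 0.8623
sqrt((|z|-a)/2) = sqrt((14.0872-(-12.6))/2) = sqrt(13.3436) = 3.6529

±(0.8623 + 3.6529i) i.e. 0.8623 + 3.6529i and -0.8623 - 3.6529i


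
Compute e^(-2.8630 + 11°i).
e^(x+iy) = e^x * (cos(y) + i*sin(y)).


e^-2.8630 = 0.0571
cos(11°) = 0.9816
sin(11°) = 0.1908
Real = 0.0571*0.9816 = 0.0560
Imag = 0.0571*0.1908 = 0.0109

0.0560 + 0.0109i


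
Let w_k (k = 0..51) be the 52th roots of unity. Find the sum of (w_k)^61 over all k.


The roots are w_k = w^k with w = e^(2*pi*i/52), and (w^k)^61 = (w^61)^k.
So S = 1 + u + u^2 + ... + u^(51) with u = w^61.
61 = 1*52 + 9, so 61 is not a multiple of 52: u = (w^52)^1 * w^9 = w^9 ≠ 1 (w is a primitive 52th root), while u^52 = (w^52)^61 = 1.
Geometric series: S = (1 - u^52)/(1 - u) = (1 - 1)/(1 - u) = 0

S = 0


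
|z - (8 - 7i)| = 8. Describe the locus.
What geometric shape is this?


|z - z0| = r is a circle with center z0 and radius r.
Center = (8, -7), radius = 8

Circle with center (8, -7) and radius 8


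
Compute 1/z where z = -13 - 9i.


|z|^2 = 169+81 = 250
1/z = (-13 + 9i)/250

1/z = -0.0520 + 0.0360i


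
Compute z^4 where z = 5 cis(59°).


r^4 = 5^4 = 625
n*theta = 4*59° = 236° = 236° (mod 360)
a = 625*cos(236°) = -349.4956
b = 625*sin(236°) = -518.1485

625 cis(236°) = -349.4956 - 518.1485i


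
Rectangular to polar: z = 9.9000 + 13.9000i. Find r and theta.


r = sqrt(98.01+193.21) = sqrt(291.22) = 17.0652
theta = atan2(13.9, 9.9) = 54.5404 degrees

r = 17.0652, theta = 54.5404 degrees


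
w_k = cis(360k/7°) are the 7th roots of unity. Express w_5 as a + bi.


Angle = 360*5/7 = 257.1429°
a = cos(257.1429°) = -0.2225
b = sin(257.1429°) = -0.9749

-0.2225 - 0.9749i


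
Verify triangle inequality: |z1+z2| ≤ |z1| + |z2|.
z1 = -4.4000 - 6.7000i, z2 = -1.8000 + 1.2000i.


|z1| = sqrt((-4.4)^2 + (-6.7)^2) = sqrt(64.25) = 8.0156
|z2| = sqrt((-1.8)^2 + 1.2^2) = sqrt(4.68) = 2.1633
z1+z2 = -6.2000 - 5.5000i
|z1+z2| = sqrt(68.69) = 8.2879
|z1|+|z2| = 8.0156 + 2.1633 = 10.1789

|z1+z2| = 8.2879 ≤ |z1|+|z2| = 10.1789 (verified)


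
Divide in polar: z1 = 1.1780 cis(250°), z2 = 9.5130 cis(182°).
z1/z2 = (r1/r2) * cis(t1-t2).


r = 1.1780 / 9.5130 = 0.1238
theta = 250° - 182° = 68° = 68° (mod 360)

0.1238 cis(68°)


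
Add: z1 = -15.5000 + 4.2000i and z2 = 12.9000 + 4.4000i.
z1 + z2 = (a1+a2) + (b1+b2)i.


Real: -15.5 + 12.9 = -2.6
Imag: 4.2 + 4.4 = 8.6

-2.6000 + 8.6000i


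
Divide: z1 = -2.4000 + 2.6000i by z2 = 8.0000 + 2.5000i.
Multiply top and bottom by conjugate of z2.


Conjugate of z2 = 8.0000 - 2.5000i
Numerator: (-2.4000 + 2.6000i)(8.0000 - 2.5000i) = -12.7000 + 26.8000i
Denominator: 8^2 + 2.5^2 = 70.25
Result = (-12.7000 + 26.8000i)/70.25

-0.1808 + 0.3815i


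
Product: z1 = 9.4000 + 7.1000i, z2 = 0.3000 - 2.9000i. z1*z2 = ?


Real = 9.4*0.3 - 7.1*(-2.9) = 2.82 - (-20.59) = 23.41
Imag = 9.4*(-2.9) + 0.3*7.1 = -27.26 + 2.13 = -25.13

23.4100 - 25.1300i


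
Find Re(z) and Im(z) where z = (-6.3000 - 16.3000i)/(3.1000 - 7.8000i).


Multiply by conjugate: (-6.3000 - 16.3000i)(3.1000 + 7.8000i) / (3.1^2 + (-7.8)^2)
Numerator real = -6.3*3.1 - (16.3)*(-7.8) = 107.61
Numerator imag = -16.3*3.1 - (-6.3)*(-7.8) = -99.67
Denominator = 70.45
Re(z) = 107.61/70.45 = 1.5275
Im(z) = -99.67/70.45 = -1.4148

Re(z) = 1.5275, Im(z) = -1.4148


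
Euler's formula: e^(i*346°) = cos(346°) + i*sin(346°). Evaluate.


cos(346°) = 0.9703
sin(346°) = -0.2419

e^(i*346°) = 0.9703 - 0.2419i


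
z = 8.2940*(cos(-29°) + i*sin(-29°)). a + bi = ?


a = 8.2940*cos(-29°) = 8.2940*0.87462 = 7.2541
b = 8.2940*sin(-29°) = 8.2940*(-0.48481) = -4.0210

7.2541 - 4.0210i


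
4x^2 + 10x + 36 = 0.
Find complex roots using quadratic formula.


disc = 10^2 - 4*4*36 = 100 - 576 = -476
sqrt(|disc|) = sqrt(476) = 21.8174
Real part = -10/(2*4) = -1.2500
Imag part = 21.8174/(2*4) = 2.7272

-1.2500 ± 2.7272i


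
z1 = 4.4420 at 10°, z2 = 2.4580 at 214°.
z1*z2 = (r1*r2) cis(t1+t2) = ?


r = 4.4420 * 2.4580 = 10.9184
theta = 10° + 214° = 224° = 224° (mod 360)

10.9184 cis(224°)


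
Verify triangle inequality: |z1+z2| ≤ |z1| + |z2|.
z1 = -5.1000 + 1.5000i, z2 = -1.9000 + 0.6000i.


|z1| = sqrt((-5.1)^2 + 1.5^2) = sqrt(28.26) = 5.3160
|z2| = sqrt((-1.9)^2 + 0.6^2) = sqrt(3.97) = 1.9925
z1+z2 = -7.0000 + 2.1000i
|z1+z2| = sqrt(53.41) = 7.3082
|z1|+|z2| = 5.3160 + 1.9925 = 7.3085

|z1+z2| = 7.3082 ≤ |z1|+|z2| = 7.3085 (verified)


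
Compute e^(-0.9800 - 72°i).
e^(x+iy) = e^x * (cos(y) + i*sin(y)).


e^-0.9800 = 0.3753
cos(-72°) = 0.309
sin(-72°) = -0.9511
Real = 0.3753*0.309 = 0.1160
Imag = 0.3753*(-0.9511) = -0.3569

0.1160 - 0.3569i


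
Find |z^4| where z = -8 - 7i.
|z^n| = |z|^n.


|z| = sqrt(64+49) = sqrt(113) = 10.6301
|z^4| = |z|^4 = (sqrt(113))^4 = 113^2 = 12769

|z^4| = 12769


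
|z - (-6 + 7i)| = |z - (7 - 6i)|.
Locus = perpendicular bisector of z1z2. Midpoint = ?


Equal distances means the locus is the perpendicular bisector of z1 and z2.
Midpoint = ((-6+7)/2, (7+(-6))/2) = (0.5000, 0.5000)

Perpendicular bisector through (0.5000, 0.5000)


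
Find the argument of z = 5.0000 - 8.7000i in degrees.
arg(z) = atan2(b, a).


Re = 5, Im = -8.7
arg = atan2(-8.7, 5) = -60.1135 degrees

arg(z) = -60.1135 degrees


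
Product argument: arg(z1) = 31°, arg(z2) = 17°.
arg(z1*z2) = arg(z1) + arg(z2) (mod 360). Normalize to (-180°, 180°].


arg(z1*z2) = 31° + 17° = 48°
Normalized to (-180°, 180°]: 48°

48°


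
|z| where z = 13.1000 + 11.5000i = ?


|z| = sqrt(13.1^2 + 11.5^2) = sqrt(171.61 + 132.25) = sqrt(303.86) = 17.4316

|z| = 17.4316


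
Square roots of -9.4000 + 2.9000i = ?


|z| = sqrt(88.36+8.41) = 9.8372
sqrt((|z|+a)/2) = sqrt((9.8372+(-9.4))/2) = sqrt(0.2186) = 0.4675
sqrt((|z|-a)/2) = sqrt((9.8372-(-9.4))/2) = sqrt(9.6186) = 3.1014

±(0.4675 + 3.1014i) i.e. 0.4675 + 3.1014i and -0.4675 - 3.1014i


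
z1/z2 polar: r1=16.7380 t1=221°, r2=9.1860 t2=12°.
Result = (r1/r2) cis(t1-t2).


r = 16.7380 / 9.1860 = 1.8221
theta = 221° - 12° = 209° = 209° (mod 360)

1.8221 cis(209°)


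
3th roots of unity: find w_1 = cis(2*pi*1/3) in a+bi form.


Angle = 360*1/3 = 120°
a = cos(120°) = -0.5000
b = sin(120°) = 0.8660

-0.5000 + 0.8660i


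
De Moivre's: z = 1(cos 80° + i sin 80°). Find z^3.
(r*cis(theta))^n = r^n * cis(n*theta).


r^3 = 1^3 = 1
n*theta = 3*80° = 240° = 240° (mod 360)
a = 1*cos(240°) = -0.5000
b = 1*sin(240°) = -0.8660

1 cis(240°) = -0.5000 - 0.8660i


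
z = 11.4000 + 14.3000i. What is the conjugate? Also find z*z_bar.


z_bar = 11.4000 - 14.3000i
z*z_bar = 11.4^2 + 14.3^2 = 129.96 + 204.49 = 334.45

z_bar = 11.4000 - 14.3000i, z*z_bar = 334.45


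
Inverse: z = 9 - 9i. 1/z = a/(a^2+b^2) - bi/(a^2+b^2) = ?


|z|^2 = 81+81 = 162
1/z = (9 + 9i)/162

1/z = 0.0556 + 0.0556i


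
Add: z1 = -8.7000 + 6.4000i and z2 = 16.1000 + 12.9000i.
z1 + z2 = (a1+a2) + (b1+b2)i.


Real: -8.7 + 16.1 = 7.4
Imag: 6.4 + 12.9 = 19.3

7.4000 + 19.3000i


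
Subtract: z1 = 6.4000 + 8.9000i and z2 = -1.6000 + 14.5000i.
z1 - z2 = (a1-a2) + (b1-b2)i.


Real: 6.4 + 1.6 = 8
Imag: 8.9 - 14.5 = -5.6

8.0000 - 5.6000i


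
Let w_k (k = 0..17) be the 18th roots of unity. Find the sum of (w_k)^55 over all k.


The roots are w_k = w^k with w = e^(2*pi*i/18), and (w^k)^55 = (w^55)^k.
So S = 1 + u + u^2 + ... + u^(17) with u = w^55.
55 = 3*18 + 1, so 55 is not a multiple of 18: u = (w^18)^3 * w^1 = w^1 ≠ 1 (w is a primitive 18th root), while u^18 = (w^18)^55 = 1.
Geometric series: S = (1 - u^18)/(1 - u) = (1 - 1)/(1 - u) = 0

S = 0


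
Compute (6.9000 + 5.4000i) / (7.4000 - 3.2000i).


Conjugate of z2 = 7.4000 + 3.2000i
Numerator: (6.9000 + 5.4000i)(7.4000 + 3.2000i) = 33.7800 + 62.0400i
Denominator: 7.4^2 + (-3.2)^2 = 65
Result = (33.7800 + 62.0400i)/65

0.5197 + 0.9545i


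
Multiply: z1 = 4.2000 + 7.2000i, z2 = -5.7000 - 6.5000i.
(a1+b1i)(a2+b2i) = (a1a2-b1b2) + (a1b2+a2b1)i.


Real = 4.2*(-5.7) - 7.2*(-6.5) = -23.94 - (-46.8) = 22.86
Imag = 4.2*(-6.5) - (5.7)*7.2 = -27.3 - (41.04) = -68.34

22.8600 - 68.3400i


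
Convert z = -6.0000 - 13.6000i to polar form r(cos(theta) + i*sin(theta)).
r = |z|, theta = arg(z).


r = sqrt(36+184.96) = sqrt(220.96) = 14.8647
theta = atan2(-13.6, -6) = -113.8059 degrees

r = 14.8647, theta = -113.8059 degrees


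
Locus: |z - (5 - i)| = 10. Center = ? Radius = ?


|z - z0| = r is a circle with center z0 and radius r.
Center = (5, -1), radius = 10

Circle with center (5, -1) and radius 10


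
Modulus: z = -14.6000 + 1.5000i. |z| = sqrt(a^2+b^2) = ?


|z| = sqrt((-14.6)^2 + 1.5^2) = sqrt(213.16 + 2.25) = sqrt(215.41) = 14.6769

|z| = 14.6769


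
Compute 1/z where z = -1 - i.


|z|^2 = 1+1 = 2
1/z = (-1 + 1i)/2

1/z = -0.5000 + 0.5000i


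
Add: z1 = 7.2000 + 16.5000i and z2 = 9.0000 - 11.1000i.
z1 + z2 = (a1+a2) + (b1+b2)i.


Real: 7.2 + 9 = 16.2
Imag: 16.5 - 11.1 = 5.4

16.2000 + 5.4000i


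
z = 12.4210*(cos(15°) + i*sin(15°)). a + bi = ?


a = 12.4210*cos(15°) = 12.4210*0.96593 = 11.9978
b = 12.4210*sin(15°) = 12.4210*0.25882 = 3.2148

11.9978 + 3.2148i


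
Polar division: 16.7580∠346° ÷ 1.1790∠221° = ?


r = 16.7580 / 1.1790 = 14.2137
theta = 346° - 221° = 125° = 125° (mod 360)

14.2137 cis(125°)


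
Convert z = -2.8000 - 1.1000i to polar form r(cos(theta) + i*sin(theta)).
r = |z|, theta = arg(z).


r = sqrt(7.84+1.21) = sqrt(9.05) = 3.0083
theta = atan2(-1.1, -2.8) = -158.5523 degrees

r = 3.0083, theta = -158.5523 degrees


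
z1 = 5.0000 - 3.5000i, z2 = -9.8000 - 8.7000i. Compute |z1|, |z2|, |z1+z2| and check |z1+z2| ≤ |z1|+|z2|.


|z1| = sqrt(5^2 + (-3.5)^2) = sqrt(37.25) = 6.1033
|z2| = sqrt((-9.8)^2 + (-8.7)^2) = sqrt(171.73) = 13.1046
z1+z2 = -4.8000 - 12.2000i
|z1+z2| = sqrt(171.88) = 13.1103
|z1|+|z2| = 6.1033 + 13.1046 = 19.2079

|z1+z2| = 13.1103 ≤ |z1|+|z2| = 19.2079 (verified)


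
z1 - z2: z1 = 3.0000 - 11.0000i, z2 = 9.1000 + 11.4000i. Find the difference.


Real: 3 - 9.1 = -6.1
Imag: -11 - 11.4 = -22.4

-6.1000 - 22.4000i


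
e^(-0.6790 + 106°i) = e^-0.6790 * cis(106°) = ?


e^-0.6790 = 0.5071
cos(106°) = -0.2756
sin(106°) = 0.9613
Real = 0.5071*(-0.2756) = -0.1398
Imag = 0.5071*0.9613 = 0.4875

-0.1398 + 0.4875i


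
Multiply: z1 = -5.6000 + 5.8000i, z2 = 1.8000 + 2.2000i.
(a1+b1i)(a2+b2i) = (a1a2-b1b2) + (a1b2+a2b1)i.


Real = -5.6*1.8 - 5.8*2.2 = -10.08 - 12.76 = -22.84
Imag = -5.6*2.2 + 1.8*5.8 = -12.32 + 10.44 = -1.88

-22.8400 - 1.8800i


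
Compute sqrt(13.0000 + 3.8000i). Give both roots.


|z| = sqrt(169+14.44) = 13.5440
sqrt((|z|+a)/2) = sqrt((13.5440+13)/2) = sqrt(13.2720) = 3.6431
sqrt((|z|-a)/2) = sqrt((13.5440-13)/2) = sqrt(0.2720) = 0.5215

±(3.6431 + 0.5215i) i.e. 3.6431 + 0.5215i and -3.6431 - 0.5215i


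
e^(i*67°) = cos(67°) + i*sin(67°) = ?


cos(67°) = 0.3907
sin(67°) = 0.9205

e^(i*67°) = 0.3907 + 0.9205i


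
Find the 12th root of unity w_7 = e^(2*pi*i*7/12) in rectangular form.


Angle = 360*7/12 = 210°
a = cos(210°) = -0.8660
b = sin(210°) = -0.5000

-0.8660 - 0.5000i


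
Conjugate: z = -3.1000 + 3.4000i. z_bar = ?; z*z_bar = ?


z_bar = -3.1000 - 3.4000i
z*z_bar = (-3.1)^2 + 3.4^2 = 9.61 + 11.56 = 21.17

z_bar = -3.1000 - 3.4000i, z*z_bar = 21.17


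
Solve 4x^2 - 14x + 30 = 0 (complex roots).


disc = (-14)^2 - 4*4*30 = 196 - 480 = -284
sqrt(|disc|) = sqrt(284) = 16.8523
Real part = 14/(2*4) = 1.7500
Imag part = 16.8523/(2*4) = 2.1065

1.7500 ± 2.1065i


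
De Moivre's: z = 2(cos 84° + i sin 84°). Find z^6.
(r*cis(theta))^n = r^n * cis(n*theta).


r^6 = 2^6 = 64
n*theta = 6*84° = 504° = 144° (mod 360)
a = 64*cos(144°) = -51.7771
b = 64*sin(144°) = 37.6183

64 cis(144°) = -51.7771 + 37.6183i


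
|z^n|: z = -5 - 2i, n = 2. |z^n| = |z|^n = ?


|z| = sqrt(25+4) = sqrt(29) = 5.3852
|z^2| = |z|^2 = (sqrt(29))^2 = 29

|z^2| = 29


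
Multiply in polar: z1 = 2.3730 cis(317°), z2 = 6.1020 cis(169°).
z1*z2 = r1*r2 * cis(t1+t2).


r = 2.3730 * 6.1020 = 14.4800
theta = 317° + 169° = 486° = 126° (mod 360)

14.4800 cis(126°)


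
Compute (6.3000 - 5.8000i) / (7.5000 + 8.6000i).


Conjugate of z2 = 7.5000 - 8.6000i
Numerator: (6.3000 - 5.8000i)(7.5000 - 8.6000i) = -2.6300 - 97.6800i
Denominator: 7.5^2 + 8.6^2 = 130.21
Result = (-2.6300 - 97.6800i)/130.21

-0.0202 - 0.7502i


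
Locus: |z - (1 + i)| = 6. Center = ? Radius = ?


|z - z0| = r is a circle with center z0 and radius r.
Center = (1, 1), radius = 6

Circle with center (1, 1) and radius 6


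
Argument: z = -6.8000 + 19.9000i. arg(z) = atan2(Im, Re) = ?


Re = -6.8, Im = 19.9
arg = atan2(19.9, -6.8) = 108.8657 degrees

arg(z) = 108.8657 degrees


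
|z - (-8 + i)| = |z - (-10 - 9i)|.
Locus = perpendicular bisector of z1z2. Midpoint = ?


Equal distances means the locus is the perpendicular bisector of z1 and z2.
Midpoint = ((-8+(-10))/2, (1+(-9))/2) = (-9.0000, -4.0000)

Perpendicular bisector through (-9.0000, -4.0000)


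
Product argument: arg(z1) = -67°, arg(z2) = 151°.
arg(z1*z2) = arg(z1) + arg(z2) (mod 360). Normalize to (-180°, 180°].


arg(z1*z2) = -67° + 151° = 84°
Normalized to (-180°, 180°]: 84°

84°


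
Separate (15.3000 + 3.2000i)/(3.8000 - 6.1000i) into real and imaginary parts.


Multiply by conjugate: (15.3000 + 3.2000i)(3.8000 + 6.1000i) / (3.8^2 + (-6.1)^2)
Numerator real = 15.3*3.8 + 3.2*(-6.1) = 38.62
Numerator imag = 3.2*3.8 - 15.3*(-6.1) = 105.49
Denominator = 51.65
Re(z) = 38.62/51.65 = 0.7477
Im(z) = 105.49/51.65 = 2.0424

Re(z) = 0.7477, Im(z) = 2.0424


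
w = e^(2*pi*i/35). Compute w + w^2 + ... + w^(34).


With w = e^(2*pi*i/35), all 35 of the 35th roots of unity w^0 = 1, w, ..., w^(34) sum to 0: 1 + w + ... + w^(34) = (1 - w^35)/(1 - w) = 0 since w^35 = 1, w ≠ 1.
Removing the root 1: w + w^2 + ... + w^(34) = 0 - 1 = -1

Sum = -1


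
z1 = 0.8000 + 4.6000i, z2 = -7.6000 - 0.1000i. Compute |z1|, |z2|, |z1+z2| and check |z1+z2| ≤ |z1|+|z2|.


|z1| = sqrt(0.8^2 + 4.6^2) = sqrt(21.8) = 4.6690
|z2| = sqrt((-7.6)^2 + (-0.1)^2) = sqrt(57.77) = 7.6007
z1+z2 = -6.8000 + 4.5000i
|z1+z2| = sqrt(66.49) = 8.1541
|z1|+|z2| = 4.6690 + 7.6007 = 12.2697

|z1+z2| = 8.1541 ≤ |z1|+|z2| = 12.2697 (verified)


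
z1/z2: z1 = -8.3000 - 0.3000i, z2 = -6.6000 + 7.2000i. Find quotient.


Conjugate of z2 = -6.6000 - 7.2000i
Numerator: (-8.3000 - 0.3000i)(-6.6000 - 7.2000i) = 52.6200 + 61.7400i
Denominator: (-6.6)^2 + 7.2^2 = 95.4
Result = (52.6200 + 61.7400i)/95.4

0.5516 + 0.6472i


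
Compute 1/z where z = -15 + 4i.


|z|^2 = 225+16 = 241
1/z = (-15 - 4i)/241

1/z = -0.0622 - 0.0166i


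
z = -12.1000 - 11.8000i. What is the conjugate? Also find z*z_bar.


z_bar = -12.1000 + 11.8000i
z*z_bar = (-12.1)^2 + (-11.8)^2 = 146.41 + 139.24 = 285.65

z_bar = -12.1000 + 11.8000i, z*z_bar = 285.65


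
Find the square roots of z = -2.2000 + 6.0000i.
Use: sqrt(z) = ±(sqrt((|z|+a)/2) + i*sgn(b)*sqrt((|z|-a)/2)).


|z| = sqrt(4.84+36) = 6.3906
sqrt((|z|+a)/2) = sqrt((6.3906+(-2.2))/2) = sqrt(2.0953) = 1.4475
sqrt((|z|-a)/2) = sqrt((6.3906-(-2.2))/2) = sqrt(4.2953) = 2.0725

±(1.4475 + 2.0725i) i.e. 1.4475 + 2.0725i and -1.4475 - 2.0725i


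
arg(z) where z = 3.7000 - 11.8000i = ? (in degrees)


Re = 3.7, Im = -11.8
arg = atan2(-11.8, 3.7) = -72.5907 degrees

arg(z) = -72.5907 degrees


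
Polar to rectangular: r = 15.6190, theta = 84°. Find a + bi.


a = 15.6190*cos(84°) = 15.6190*0.104528 = 1.6326
b = 15.6190*sin(84°) = 15.6190*0.99452 = 15.5334

1.6326 + 15.5334i


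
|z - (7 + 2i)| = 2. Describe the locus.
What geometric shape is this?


|z - z0| = r is a circle with center z0 and radius r.
Center = (7, 2), radius = 2

Circle with center (7, 2) and radius 2


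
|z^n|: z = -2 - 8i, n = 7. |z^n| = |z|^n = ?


|z| = sqrt(4+64) = sqrt(68) = 8.2462
|z^7| = |z|^7 = (sqrt(68))^7 = 68^3 * sqrt(68) = 314432*sqrt(68)

|z^7| = 314432*sqrt(68) ≈ 2592872.6961


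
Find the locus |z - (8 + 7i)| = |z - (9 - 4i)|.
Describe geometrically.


Equal distances means the locus is the perpendicular bisector of z1 and z2.
Midpoint = ((8+9)/2, (7+(-4))/2) = (8.5000, 1.5000)

Perpendicular bisector through (8.5000, 1.5000)


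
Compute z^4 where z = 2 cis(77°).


r^4 = 2^4 = 16
n*theta = 4*77° = 308° = 308° (mod 360)
a = 16*cos(308°) = 9.8506
b = 16*sin(308°) = -12.6082

16 cis(308°) = 9.8506 - 12.6082i


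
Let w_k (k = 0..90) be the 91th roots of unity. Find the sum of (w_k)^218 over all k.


The roots are w_k = w^k with w = e^(2*pi*i/91), and (w^k)^218 = (w^218)^k.
So S = 1 + u + u^2 + ... + u^(90) with u = w^218.
218 = 2*91 + 36, so 218 is not a multiple of 91: u = (w^91)^2 * w^36 = w^36 ≠ 1 (w is a primitive 91th root), while u^91 = (w^91)^218 = 1.
Geometric series: S = (1 - u^91)/(1 - u) = (1 - 1)/(1 - u) = 0

S = 0


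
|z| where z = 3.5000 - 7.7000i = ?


|z| = sqrt(3.5^2 + (-7.7)^2) = sqrt(12.25 + 59.29) = sqrt(71.54) = 8.4581

|z| = 8.4581


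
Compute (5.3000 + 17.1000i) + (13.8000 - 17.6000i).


Real: 5.3 + 13.8 = 19.1
Imag: 17.1 - 17.6 = -0.5

19.1000 - 0.5000i


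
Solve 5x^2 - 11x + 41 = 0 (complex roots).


disc = (-11)^2 - 4*5*41 = 121 - 820 = -699
sqrt(|disc|) = sqrt(699) = 26.4386
Real part = 11/(2*5) = 1.1000
Imag part = 26.4386/(2*5) = 2.6439

1.1000 ± 2.6439i


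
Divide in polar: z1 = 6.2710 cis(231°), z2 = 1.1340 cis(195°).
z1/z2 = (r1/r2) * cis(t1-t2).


r = 6.2710 / 1.1340 = 5.5300
theta = 231° - 195° = 36° = 36° (mod 360)

5.5300 cis(36°)


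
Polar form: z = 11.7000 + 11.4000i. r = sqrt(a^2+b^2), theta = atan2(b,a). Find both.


r = sqrt(136.89+129.96) = sqrt(266.85) = 16.3355
theta = atan2(11.4, 11.7) = 44.2559 degrees

r = 16.3355, theta = 44.2559 degrees


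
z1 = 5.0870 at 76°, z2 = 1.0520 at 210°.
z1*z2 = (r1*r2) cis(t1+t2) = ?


r = 5.0870 * 1.0520 = 5.3515
theta = 76° + 210° = 286° = 286° (mod 360)

5.3515 cis(286°)


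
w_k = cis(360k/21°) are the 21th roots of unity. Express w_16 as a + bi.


Angle = 360*16/21 = 274.2857°
a = cos(274.2857°) = 0.0747
b = sin(274.2857°) = -0.9972

0.0747 - 0.9972i


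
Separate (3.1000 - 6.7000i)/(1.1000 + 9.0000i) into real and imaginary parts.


Multiply by conjugate: (3.1000 - 6.7000i)(1.1000 - 9.0000i) / (1.1^2 + 9^2)
Numerator real = 3.1*1.1 - (6.7)*9 = -56.89
Numerator imag = -6.7*1.1 - 3.1*9 = -35.27
Denominator = 82.21
Re(z) = -56.89/82.21 = -0.6920
Im(z) = -35.27/82.21 = -0.4290

Re(z) = -0.6920, Im(z) = -0.4290


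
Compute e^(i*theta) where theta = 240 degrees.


cos(240°) = -0.5000
sin(240°) = -0.8660

e^(i*240°) = -0.5000 - 0.8660i


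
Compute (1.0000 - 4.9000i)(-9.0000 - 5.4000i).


Real = 1*(-9) - (-4.9)*(-5.4) = -9 - 26.46 = -35.46
Imag = 1*(-5.4) - (9)*(-4.9) = -5.4 + 44.1 = 38.7

-35.4600 + 38.7000i


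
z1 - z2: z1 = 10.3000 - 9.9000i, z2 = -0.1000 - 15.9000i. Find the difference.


Real: 10.3 + 0.1 = 10.4
Imag: -9.9 + 15.9 = 6

10.4000 + 6.0000i


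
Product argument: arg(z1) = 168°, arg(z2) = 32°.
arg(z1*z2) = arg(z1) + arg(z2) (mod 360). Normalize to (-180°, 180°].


arg(z1*z2) = 168° + 32° = 200°
Normalized to (-180°, 180°]: -160°

-160°


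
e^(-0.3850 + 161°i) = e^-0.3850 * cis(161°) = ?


e^-0.3850 = 0.6805
cos(161°) = -0.9455
sin(161°) = 0.325568
Real = 0.6805*(-0.9455) = -0.6434
Imag = 0.6805*0.325568 = 0.2215

-0.6434 + 0.2215i


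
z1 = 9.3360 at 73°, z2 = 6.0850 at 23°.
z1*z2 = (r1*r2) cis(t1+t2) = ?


r = 9.3360 * 6.0850 = 56.8096
theta = 73° + 23° = 96° = 96° (mod 360)

56.8096 cis(96°)


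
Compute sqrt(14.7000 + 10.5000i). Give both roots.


|z| = sqrt(216.09+110.25) = 18.0649
sqrt((|z|+a)/2) = sqrt((18.0649+14.7)/2) = sqrt(16.3824) = 4.0475
sqrt((|z|-a)/2) = sqrt((18.0649-14.7)/2) = sqrt(1.6824) = 1.2971

±(4.0475 + 1.2971i) i.e. 4.0475 + 1.2971i and -4.0475 - 1.2971i


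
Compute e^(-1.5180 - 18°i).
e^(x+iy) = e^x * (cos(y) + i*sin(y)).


e^-1.5180 = 0.2191
cos(-18°) = 0.9511
sin(-18°) = -0.309
Real = 0.2191*0.9511 = 0.2084
Imag = 0.2191*(-0.309) = -0.0677

0.2084 - 0.0677i


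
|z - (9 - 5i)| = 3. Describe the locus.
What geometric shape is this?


|z - z0| = r is a circle with center z0 and radius r.
Center = (9, -5), radius = 3

Circle with center (9, -5) and radius 3


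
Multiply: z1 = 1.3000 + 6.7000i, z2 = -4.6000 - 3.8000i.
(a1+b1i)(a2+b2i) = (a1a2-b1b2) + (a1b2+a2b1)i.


Real = 1.3*(-4.6) - 6.7*(-3.8) = -5.98 - (-25.46) = 19.48
Imag = 1.3*(-3.8) - (4.6)*6.7 = -4.94 - (30.82) = -35.76

19.4800 - 35.7600i


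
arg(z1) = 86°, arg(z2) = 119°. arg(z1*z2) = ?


arg(z1*z2) = 86° + 119° = 205°
Normalized to (-180°, 180°]: -155°

-155°


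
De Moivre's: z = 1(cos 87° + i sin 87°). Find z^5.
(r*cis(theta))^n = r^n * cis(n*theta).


r^5 = 1^5 = 1
n*theta = 5*87° = 435° = 75° (mod 360)
a = 1*cos(75°) = 0.2588
b = 1*sin(75°) = 0.9659

1 cis(75°) = 0.2588 + 0.9659i


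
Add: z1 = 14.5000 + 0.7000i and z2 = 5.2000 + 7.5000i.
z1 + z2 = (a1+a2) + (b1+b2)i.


Real: 14.5 + 5.2 = 19.7
Imag: 0.7 + 7.5 = 8.2

19.7000 + 8.2000i


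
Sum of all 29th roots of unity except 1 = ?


With w = e^(2*pi*i/29), all 29 of the 29th roots of unity w^0 = 1, w, ..., w^(28) sum to 0: 1 + w + ... + w^(28) = (1 - w^29)/(1 - w) = 0 since w^29 = 1, w ≠ 1.
Removing the root 1: w + w^2 + ... + w^(28) = 0 - 1 = -1

Sum = -1


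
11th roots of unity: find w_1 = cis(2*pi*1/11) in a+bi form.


Angle = 360*1/11 = 32.7273°
a = cos(32.7273°) = 0.8413
b = sin(32.7273°) = 0.5406

0.8413 + 0.5406i


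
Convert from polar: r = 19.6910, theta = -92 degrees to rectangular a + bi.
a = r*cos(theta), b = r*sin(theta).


a = 19.6910*cos(-92°) = 19.6910*(-0.0349) = -0.6872
b = 19.6910*sin(-92°) = 19.6910*(-0.99939) = -19.6790

-0.6872 - 19.6790i


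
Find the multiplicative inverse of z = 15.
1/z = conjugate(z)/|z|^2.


|z|^2 = 225+0 = 225
1/z = (15 - 0i)/225

1/z = 0.0667 + 0i


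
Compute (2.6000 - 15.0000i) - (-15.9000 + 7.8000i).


Real: 2.6 + 15.9 = 18.5
Imag: -15 - 7.8 = -22.8

18.5000 - 22.8000i


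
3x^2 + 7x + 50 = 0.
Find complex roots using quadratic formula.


disc = 7^2 - 4*3*50 = 49 - 600 = -551
sqrt(|disc|) = sqrt(551) = 23.4734
Real part = -7/(2*3) = -1.1667
Imag part = 23.4734/(2*3) = 3.9122

-1.1667 ± 3.9122i


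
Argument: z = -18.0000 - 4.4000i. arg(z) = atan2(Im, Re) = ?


Re = -18, Im = -4.4
arg = atan2(-4.4, -18) = -166.2637 degrees

arg(z) = -166.2637 degrees


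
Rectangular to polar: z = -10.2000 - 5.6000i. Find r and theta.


r = sqrt(104.04+31.36) = sqrt(135.4) = 11.6362
theta = atan2(-5.6, -10.2) = -151.2324 degrees

r = 11.6362, theta = -151.2324 degrees


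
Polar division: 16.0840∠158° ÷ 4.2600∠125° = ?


r = 16.0840 / 4.2600 = 3.7756
theta = 158° - 125° = 33° = 33° (mod 360)

3.7756 cis(33°)


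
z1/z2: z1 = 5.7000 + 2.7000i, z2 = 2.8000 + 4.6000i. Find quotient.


Conjugate of z2 = 2.8000 - 4.6000i
Numerator: (5.7000 + 2.7000i)(2.8000 - 4.6000i) = 28.3800 - 18.6600i
Denominator: 2.8^2 + 4.6^2 = 29
Result = (28.3800 - 18.6600i)/29

0.9786 - 0.6434i


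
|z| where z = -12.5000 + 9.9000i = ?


|z| = sqrt((-12.5)^2 + 9.9^2) = sqrt(156.25 + 98.01) = sqrt(254.26) = 15.9455

|z| = 15.9455


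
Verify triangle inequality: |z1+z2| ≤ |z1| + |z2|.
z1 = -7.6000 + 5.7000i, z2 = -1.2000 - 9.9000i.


|z1| = sqrt((-7.6)^2 + 5.7^2) = sqrt(90.25) = 9.5000
|z2| = sqrt((-1.2)^2 + (-9.9)^2) = sqrt(99.45) = 9.9725
z1+z2 = -8.8000 - 4.2000i
|z1+z2| = sqrt(95.08) = 9.7509
|z1|+|z2| = 9.5000 + 9.9725 = 19.4725

|z1+z2| = 9.7509 ≤ |z1|+|z2| = 19.4725 (verified)


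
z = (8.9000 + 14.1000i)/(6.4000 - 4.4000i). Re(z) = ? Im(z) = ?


Multiply by conjugate: (8.9000 + 14.1000i)(6.4000 + 4.4000i) / (6.4^2 + (-4.4)^2)
Numerator real = 8.9*6.4 + 14.1*(-4.4) = -5.08
Numerator imag = 14.1*6.4 - 8.9*(-4.4) = 129.4
Denominator = 60.32
Re(z) = -5.08/60.32 = -0.0842
Im(z) = 129.4/60.32 = 2.1452

Re(z) = -0.0842, Im(z) = 2.1452


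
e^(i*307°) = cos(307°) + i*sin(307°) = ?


cos(307°) = 0.6018
sin(307°) = -0.7986

e^(i*307°) = 0.6018 - 0.7986i


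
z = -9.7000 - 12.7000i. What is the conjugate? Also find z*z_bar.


z_bar = -9.7000 + 12.7000i
z*z_bar = (-9.7)^2 + (-12.7)^2 = 94.09 + 161.29 = 255.38

z_bar = -9.7000 + 12.7000i, z*z_bar = 255.38


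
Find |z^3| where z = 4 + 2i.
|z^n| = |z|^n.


|z| = sqrt(16+4) = sqrt(20) = 4.4721
|z^3| = |z|^3 = (sqrt(20))^3 = 20*sqrt(20)

|z^3| = 20*sqrt(20) ≈ 89.4427


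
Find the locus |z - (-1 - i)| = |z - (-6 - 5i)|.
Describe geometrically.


Equal distances means the locus is the perpendicular bisector of z1 and z2.
Midpoint = ((-1+(-6))/2, (-1+(-5))/2) = (-3.5000, -3.0000)

Perpendicular bisector through (-3.5000, -3.0000)


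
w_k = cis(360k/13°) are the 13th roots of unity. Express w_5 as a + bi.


Angle = 360*5/13 = 138.4615°
a = cos(138.4615°) = -0.7485
b = sin(138.4615°) = 0.6631

-0.7485 + 0.6631i


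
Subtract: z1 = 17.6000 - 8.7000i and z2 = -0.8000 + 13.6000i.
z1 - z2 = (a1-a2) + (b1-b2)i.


Real: 17.6 + 0.8 = 18.4
Imag: -8.7 - 13.6 = -22.3

18.4000 - 22.3000i


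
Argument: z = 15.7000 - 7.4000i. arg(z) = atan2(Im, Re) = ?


Re = 15.7, Im = -7.4
arg = atan2(-7.4, 15.7) = -25.2363 degrees

arg(z) = -25.2363 degrees


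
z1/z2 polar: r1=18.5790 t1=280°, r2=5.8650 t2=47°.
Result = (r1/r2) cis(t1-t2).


r = 18.5790 / 5.8650 = 3.1678
theta = 280° - 47° = 233° = 233° (mod 360)

3.1678 cis(233°)


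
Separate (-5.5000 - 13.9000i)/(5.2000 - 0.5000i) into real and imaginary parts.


Multiply by conjugate: (-5.5000 - 13.9000i)(5.2000 + 0.5000i) / (5.2^2 + (-0.5)^2)
Numerator real = -5.5*5.2 - (13.9)*(-0.5) = -21.65
Numerator imag = -13.9*5.2 - (-5.5)*(-0.5) = -75.03
Denominator = 27.29
Re(z) = -21.65/27.29 = -0.7933
Im(z) = -75.03/27.29 = -2.7494

Re(z) = -0.7933, Im(z) = -2.7494


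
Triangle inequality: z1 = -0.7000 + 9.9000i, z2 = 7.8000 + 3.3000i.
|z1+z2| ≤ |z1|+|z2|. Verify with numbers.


|z1| = sqrt((-0.7)^2 + 9.9^2) = sqrt(98.5) = 9.9247
|z2| = sqrt(7.8^2 + 3.3^2) = sqrt(71.73) = 8.4694
z1+z2 = 7.1000 + 13.2000i
|z1+z2| = sqrt(224.65) = 14.9883
|z1|+|z2| = 9.9247 + 8.4694 = 18.3941

|z1+z2| = 14.9883 ≤ |z1|+|z2| = 18.3941 (verified)


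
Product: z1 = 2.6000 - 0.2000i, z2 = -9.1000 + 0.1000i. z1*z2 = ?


Real = 2.6*(-9.1) - (-0.2)*0.1 = -23.66 - (-0.02) = -23.64
Imag = 2.6*0.1 - (9.1)*(-0.2) = 0.26 + 1.82 = 2.08

-23.6400 + 2.0800i


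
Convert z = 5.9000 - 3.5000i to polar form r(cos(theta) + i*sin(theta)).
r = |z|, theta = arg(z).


r = sqrt(34.81+12.25) = sqrt(47.06) = 6.8600
theta = atan2(-3.5, 5.9) = -30.6773 degrees

r = 6.8600, theta = -30.6773 degrees


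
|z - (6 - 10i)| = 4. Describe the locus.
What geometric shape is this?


|z - z0| = r is a circle with center z0 and radius r.
Center = (6, -10), radius = 4

Circle with center (6, -10) and radius 4


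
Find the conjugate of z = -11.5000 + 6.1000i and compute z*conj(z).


z_bar = -11.5000 - 6.1000i
z*z_bar = (-11.5)^2 + 6.1^2 = 132.25 + 37.21 = 169.46

z_bar = -11.5000 - 6.1000i, z*z_bar = 169.46


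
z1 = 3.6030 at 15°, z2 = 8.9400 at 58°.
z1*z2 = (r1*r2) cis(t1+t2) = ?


r = 3.6030 * 8.9400 = 32.2108
theta = 15° + 58° = 73° = 73° (mod 360)

32.2108 cis(73°)


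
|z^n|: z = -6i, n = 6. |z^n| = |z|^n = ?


|z| = sqrt(0+36) = sqrt(36) = 6
|z^6| = |z|^6 = 6^6 = 46656

|z^6| = 46656


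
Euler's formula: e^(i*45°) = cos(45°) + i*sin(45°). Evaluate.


cos(45°) = 0.7071
sin(45°) = 0.7071

e^(i*45°) = 0.7071 + 0.7071i


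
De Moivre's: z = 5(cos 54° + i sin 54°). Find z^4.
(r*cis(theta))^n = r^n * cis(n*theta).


r^4 = 5^4 = 625
n*theta = 4*54° = 216° = 216° (mod 360)
a = 625*cos(216°) = -505.6356
b = 625*sin(216°) = -367.3658

625 cis(216°) = -505.6356 - 367.3658i


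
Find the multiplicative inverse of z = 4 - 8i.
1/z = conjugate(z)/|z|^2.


|z|^2 = 16+64 = 80
1/z = (4 + 8i)/80

1/z = 0.0500 + 0.1000i


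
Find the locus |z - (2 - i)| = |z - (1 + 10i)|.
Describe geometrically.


Equal distances means the locus is the perpendicular bisector of z1 and z2.
Midpoint = ((2+1)/2, (-1+10)/2) = (1.5000, 4.5000)

Perpendicular bisector through (1.5000, 4.5000)


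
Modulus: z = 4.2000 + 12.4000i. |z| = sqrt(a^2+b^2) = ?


|z| = sqrt(4.2^2 + 12.4^2) = sqrt(17.64 + 153.76) = sqrt(171.4) = 13.0920

|z| = 13.0920


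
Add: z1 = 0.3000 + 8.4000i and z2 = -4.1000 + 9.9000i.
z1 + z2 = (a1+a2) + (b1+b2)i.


Real: 0.3 - 4.1 = -3.8
Imag: 8.4 + 9.9 = 18.3

-3.8000 + 18.3000i


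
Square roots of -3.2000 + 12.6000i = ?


|z| = sqrt(10.24+158.76) = 13.0000
sqrt((|z|+a)/2) = sqrt((13.0000+(-3.2))/2) = sqrt(4.9000) = 2.2136
sqrt((|z|-a)/2) = sqrt((13.0000-(-3.2))/2) = sqrt(8.1000) = 2.8460

±(2.2136 + 2.8460i) i.e. 2.2136 + 2.8460i and -2.2136 - 2.8460i


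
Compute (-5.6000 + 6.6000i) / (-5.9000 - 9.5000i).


Conjugate of z2 = -5.9000 + 9.5000i
Numerator: (-5.6000 + 6.6000i)(-5.9000 + 9.5000i) = -29.6600 - 92.1400i
Denominator: (-5.9)^2 + (-9.5)^2 = 125.06
Result = (-29.6600 - 92.1400i)/125.06

-0.2372 - 0.7368i


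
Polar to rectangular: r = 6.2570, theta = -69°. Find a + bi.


a = 6.2570*cos(-69°) = 6.2570*0.35837 = 2.2423
b = 6.2570*sin(-69°) = 6.2570*(-0.93358) = -5.8414

2.2423 - 5.8414i


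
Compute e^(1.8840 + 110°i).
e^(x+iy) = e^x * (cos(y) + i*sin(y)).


e^1.8840 = 6.5798
cos(110°) = -0.34202
sin(110°) = 0.9397
Real = 6.5798*(-0.34202) = -2.2504
Imag = 6.5798*0.9397 = 6.1830

-2.2504 + 6.1830i


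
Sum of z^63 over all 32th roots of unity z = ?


The roots are w_k = w^k with w = e^(2*pi*i/32), and (w^k)^63 = (w^63)^k.
So S = 1 + u + u^2 + ... + u^(31) with u = w^63.
63 = 1*32 + 31, so 63 is not a multiple of 32: u = (w^32)^1 * w^31 = w^31 ≠ 1 (w is a primitive 32th root), while u^32 = (w^32)^63 = 1.
Geometric series: S = (1 - u^32)/(1 - u) = (1 - 1)/(1 - u) = 0

S = 0


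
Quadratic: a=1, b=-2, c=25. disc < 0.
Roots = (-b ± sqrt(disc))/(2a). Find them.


disc = (-2)^2 - 4*1*25 = 4 - 100 = -96
sqrt(|disc|) = sqrt(96) = 9.7980
Real part = 2/(2*1) = 1.0000
Imag part = 9.7980/(2*1) = 4.8990

1.0000 ± 4.8990i


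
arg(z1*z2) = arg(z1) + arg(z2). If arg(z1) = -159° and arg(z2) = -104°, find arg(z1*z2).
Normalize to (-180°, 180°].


arg(z1*z2) = -159° - 104° = -263°
Normalized to (-180°, 180°]: 97°

97°


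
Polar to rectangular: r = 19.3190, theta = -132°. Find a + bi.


a = 19.3190*cos(-132°) = 19.3190*(-0.66913) = -12.9269
b = 19.3190*sin(-132°) = 19.3190*(-0.743145) = -14.3568

-12.9269 - 14.3568i


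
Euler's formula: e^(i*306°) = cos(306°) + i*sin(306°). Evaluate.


cos(306°) = 0.5878
sin(306°) = -0.8090

e^(i*306°) = 0.5878 - 0.8090i


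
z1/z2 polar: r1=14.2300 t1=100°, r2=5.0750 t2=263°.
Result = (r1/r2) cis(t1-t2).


r = 14.2300 / 5.0750 = 2.8039
theta = 100° - 263° = -163° = 197° (mod 360)

2.8039 cis(197°)


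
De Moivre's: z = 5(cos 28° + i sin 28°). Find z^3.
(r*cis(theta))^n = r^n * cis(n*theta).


r^3 = 5^3 = 125
n*theta = 3*28° = 84° = 84° (mod 360)
a = 125*cos(84°) = 13.0661
b = 125*sin(84°) = 124.3152

125 cis(84°) = 13.0661 + 124.3152i


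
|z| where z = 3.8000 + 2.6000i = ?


|z| = sqrt(3.8^2 + 2.6^2) = sqrt(14.44 + 6.76) = sqrt(21.2) = 4.6043

|z| = 4.6043


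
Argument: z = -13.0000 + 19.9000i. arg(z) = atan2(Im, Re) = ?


Re = -13, Im = 19.9
arg = atan2(19.9, -13) = 123.1552 degrees

arg(z) = 123.1552 degrees


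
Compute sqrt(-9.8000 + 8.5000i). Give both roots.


|z| = sqrt(96.04+72.25) = 12.9727
sqrt((|z|+a)/2) = sqrt((12.9727+(-9.8))/2) = sqrt(1.5863) = 1.2595
sqrt((|z|-a)/2) = sqrt((12.9727-(-9.8))/2) = sqrt(11.3863) = 3.3744

±(1.2595 + 3.3744i) i.e. 1.2595 + 3.3744i and -1.2595 - 3.3744i


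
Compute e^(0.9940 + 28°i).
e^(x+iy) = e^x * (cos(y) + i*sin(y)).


e^0.9940 = 2.7020
cos(28°) = 0.88295
sin(28°) = 0.46947
Real = 2.7020*0.88295 = 2.3857
Imag = 2.7020*0.46947 = 1.2685

2.3857 + 1.2685i


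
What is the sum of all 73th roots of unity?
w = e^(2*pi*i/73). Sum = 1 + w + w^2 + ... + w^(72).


The sum of all 73th roots of unity is 0.
Geometric series: (1 - w^73)/(1 - w) = (1-1)/(1-w) = 0 since w^73 = 1, w ≠ 1.
Alternatively: coefficient of z^72 in z^73 - 1 is 0.

0


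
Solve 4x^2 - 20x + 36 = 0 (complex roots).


disc = (-20)^2 - 4*4*36 = 400 - 576 = -176
sqrt(|disc|) = sqrt(176) = 13.2665
Real part = 20/(2*4) = 2.5000
Imag part = 13.2665/(2*4) = 1.6583

2.5000 ± 1.6583i


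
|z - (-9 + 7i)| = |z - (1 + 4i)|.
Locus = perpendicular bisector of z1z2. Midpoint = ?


Equal distances means the locus is the perpendicular bisector of z1 and z2.
Midpoint = ((-9+1)/2, (7+4)/2) = (-4.0000, 5.5000)

Perpendicular bisector through (-4.0000, 5.5000)


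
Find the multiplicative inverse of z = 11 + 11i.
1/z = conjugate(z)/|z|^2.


|z|^2 = 121+121 = 242
1/z = (11 - 11i)/242

1/z = 0.0455 - 0.0455i


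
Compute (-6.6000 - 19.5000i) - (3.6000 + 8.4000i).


Real: -6.6 - 3.6 = -10.2
Imag: -19.5 - 8.4 = -27.9

-10.2000 - 27.9000i


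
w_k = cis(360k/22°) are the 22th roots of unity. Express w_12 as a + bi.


Angle = 360*12/22 = 196.3636°
a = cos(196.3636°) = -0.9595
b = sin(196.3636°) = -0.2817

-0.9595 - 0.2817i


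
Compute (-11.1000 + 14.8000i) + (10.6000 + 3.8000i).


Real: -11.1 + 10.6 = -0.5
Imag: 14.8 + 3.8 = 18.6

-0.5000 + 18.6000i


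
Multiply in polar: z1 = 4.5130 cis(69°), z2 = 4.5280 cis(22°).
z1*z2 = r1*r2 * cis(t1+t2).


r = 4.5130 * 4.5280 = 20.4349
theta = 69° + 22° = 91° = 91° (mod 360)

20.4349 cis(91°)


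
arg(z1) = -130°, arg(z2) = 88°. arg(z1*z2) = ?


arg(z1*z2) = -130° + 88° = -42°
Normalized to (-180°, 180°]: -42°

-42°


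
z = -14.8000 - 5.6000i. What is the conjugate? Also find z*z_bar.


z_bar = -14.8000 + 5.6000i
z*z_bar = (-14.8)^2 + (-5.6)^2 = 219.04 + 31.36 = 250.4

z_bar = -14.8000 + 5.6000i, z*z_bar = 250.4


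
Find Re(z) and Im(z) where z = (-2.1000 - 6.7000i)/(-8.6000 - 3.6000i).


Multiply by conjugate: (-2.1000 - 6.7000i)(-8.6000 + 3.6000i) / ((-8.6)^2 + (-3.6)^2)
Numerator real = -2.1*(-8.6) - (6.7)*(-3.6) = 42.18
Numerator imag = -6.7*(-8.6) - (-2.1)*(-3.6) = 50.06
Denominator = 86.92
Re(z) = 42.18/86.92 = 0.4853
Im(z) = 50.06/86.92 = 0.5759

Re(z) = 0.4853, Im(z) = 0.5759


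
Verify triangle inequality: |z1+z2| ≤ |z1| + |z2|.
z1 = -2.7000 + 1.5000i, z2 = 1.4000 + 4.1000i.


|z1| = sqrt((-2.7)^2 + 1.5^2) = sqrt(9.54) = 3.0887
|z2| = sqrt(1.4^2 + 4.1^2) = sqrt(18.77) = 4.3324
z1+z2 = -1.3000 + 5.6000i
|z1+z2| = sqrt(33.05) = 5.7489
|z1|+|z2| = 3.0887 + 4.3324 = 7.4211

|z1+z2| = 5.7489 ≤ |z1|+|z2| = 7.4211 (verified)


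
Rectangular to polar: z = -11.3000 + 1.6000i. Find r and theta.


r = sqrt(127.69+2.56) = sqrt(130.25) = 11.4127
theta = atan2(1.6, -11.3) = 171.9409 degrees

r = 11.4127, theta = 171.9409 degrees


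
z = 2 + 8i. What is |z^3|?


|z| = sqrt(4+64) = sqrt(68) = 8.2462
|z^3| = |z|^3 = (sqrt(68))^3 = 68*sqrt(68)

|z^3| = 68*sqrt(68) ≈ 560.7424


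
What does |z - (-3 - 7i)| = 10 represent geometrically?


|z - z0| = r is a circle with center z0 and radius r.
Center = (-3, -7), radius = 10

Circle with center (-3, -7) and radius 10


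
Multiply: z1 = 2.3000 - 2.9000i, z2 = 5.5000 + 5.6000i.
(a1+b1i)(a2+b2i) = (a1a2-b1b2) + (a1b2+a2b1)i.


Real = 2.3*5.5 - (-2.9)*5.6 = 12.65 - (-16.24) = 28.89
Imag = 2.3*5.6 + 5.5*(-2.9) = 12.88 - (15.95) = -3.07

28.8900 - 3.0700i


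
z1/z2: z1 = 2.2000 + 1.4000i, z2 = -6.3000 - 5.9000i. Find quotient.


Conjugate of z2 = -6.3000 + 5.9000i
Numerator: (2.2000 + 1.4000i)(-6.3000 + 5.9000i) = -22.1200 + 4.1600i
Denominator: (-6.3)^2 + (-5.9)^2 = 74.5
Result = (-22.1200 + 4.1600i)/74.5

-0.2969 + 0.0558i


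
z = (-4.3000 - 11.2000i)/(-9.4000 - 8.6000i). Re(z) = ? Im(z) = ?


Multiply by conjugate: (-4.3000 - 11.2000i)(-9.4000 + 8.6000i) / ((-9.4)^2 + (-8.6)^2)
Numerator real = -4.3*(-9.4) - (11.2)*(-8.6) = 136.74
Numerator imag = -11.2*(-9.4) - (-4.3)*(-8.6) = 68.3
Denominator = 162.32
Re(z) = 136.74/162.32 = 0.8424
Im(z) = 68.3/162.32 = 0.4208

Re(z) = 0.8424, Im(z) = 0.4208


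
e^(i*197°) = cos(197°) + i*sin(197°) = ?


cos(197°) = -0.9563
sin(197°) = -0.2924

e^(i*197°) = -0.9563 - 0.2924i


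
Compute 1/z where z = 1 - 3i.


|z|^2 = 1+9 = 10
1/z = (1 + 3i)/10

1/z = 0.1000 + 0.3000i


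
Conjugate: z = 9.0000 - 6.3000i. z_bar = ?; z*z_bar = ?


z_bar = 9.0000 + 6.3000i
z*z_bar = 9^2 + (-6.3)^2 = 81 + 39.69 = 120.69

z_bar = 9.0000 + 6.3000i, z*z_bar = 120.69


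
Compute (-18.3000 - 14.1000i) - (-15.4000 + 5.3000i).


Real: -18.3 + 15.4 = -2.9
Imag: -14.1 - 5.3 = -19.4

-2.9000 - 19.4000i


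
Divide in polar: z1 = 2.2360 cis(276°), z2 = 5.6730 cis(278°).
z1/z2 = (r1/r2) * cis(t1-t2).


r = 2.2360 / 5.6730 = 0.3941
theta = 276° - 278° = -2° = 358° (mod 360)

0.3941 cis(358°)
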